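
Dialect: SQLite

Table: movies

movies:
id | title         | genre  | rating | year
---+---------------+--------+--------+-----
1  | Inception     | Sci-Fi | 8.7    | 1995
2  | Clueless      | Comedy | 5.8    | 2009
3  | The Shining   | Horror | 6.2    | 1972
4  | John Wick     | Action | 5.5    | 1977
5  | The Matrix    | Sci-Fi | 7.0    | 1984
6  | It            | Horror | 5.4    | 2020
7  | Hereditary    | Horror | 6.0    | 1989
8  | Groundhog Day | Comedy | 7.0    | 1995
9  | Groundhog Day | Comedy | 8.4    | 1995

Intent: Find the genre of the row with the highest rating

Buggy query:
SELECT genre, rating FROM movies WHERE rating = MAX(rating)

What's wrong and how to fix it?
Bug: WHERE is evaluated per row; an aggregate over the whole table isn't defined there

Fix: Wrap MAX in a scalar subquery so WHERE compares against a single value

Corrected query:
SELECT genre, rating FROM movies WHERE rating = (SELECT MAX(rating) FROM movies)

Result:
genre  | rating
-------+-------
Sci-Fi | 8.7   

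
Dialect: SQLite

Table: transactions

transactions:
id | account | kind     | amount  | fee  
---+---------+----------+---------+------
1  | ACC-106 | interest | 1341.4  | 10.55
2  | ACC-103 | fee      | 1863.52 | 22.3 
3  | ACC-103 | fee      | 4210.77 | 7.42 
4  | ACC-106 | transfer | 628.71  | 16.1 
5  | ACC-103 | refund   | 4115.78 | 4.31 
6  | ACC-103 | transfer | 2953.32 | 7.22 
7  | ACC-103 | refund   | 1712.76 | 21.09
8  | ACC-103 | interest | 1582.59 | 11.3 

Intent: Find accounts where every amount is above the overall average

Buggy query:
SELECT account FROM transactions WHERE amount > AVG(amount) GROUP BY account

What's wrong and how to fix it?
Bug: WHERE evaluates per row before aggregation, so AVG() is unavailable

Fix: Compute the overall average in a scalar subquery and compare each group's MIN against it in HAVING

Corrected query:
SELECT account FROM transactions GROUP BY account HAVING MIN(amount) > (SELECT AVG(amount) FROM transactions)

Result:
(no rows)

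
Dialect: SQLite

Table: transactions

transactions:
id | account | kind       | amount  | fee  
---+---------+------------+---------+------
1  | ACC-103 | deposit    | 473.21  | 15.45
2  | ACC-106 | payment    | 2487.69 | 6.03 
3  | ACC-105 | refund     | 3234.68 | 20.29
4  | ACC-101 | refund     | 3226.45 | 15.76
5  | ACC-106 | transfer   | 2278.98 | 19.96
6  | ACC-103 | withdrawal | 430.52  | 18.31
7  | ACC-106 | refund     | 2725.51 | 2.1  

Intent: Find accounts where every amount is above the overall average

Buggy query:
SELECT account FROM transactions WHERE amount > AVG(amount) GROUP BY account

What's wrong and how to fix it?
Bug: AVG() is an aggregate; it can't sit directly in WHERE

Fix: Use a subquery for AVG and a HAVING MIN(...) filter so the condition holds for every row in the group

Corrected query:
SELECT account FROM transactions GROUP BY account HAVING MIN(amount) > (SELECT AVG(amount) FROM transactions)

Result:
account
-------
ACC-101
ACC-105
ACC-106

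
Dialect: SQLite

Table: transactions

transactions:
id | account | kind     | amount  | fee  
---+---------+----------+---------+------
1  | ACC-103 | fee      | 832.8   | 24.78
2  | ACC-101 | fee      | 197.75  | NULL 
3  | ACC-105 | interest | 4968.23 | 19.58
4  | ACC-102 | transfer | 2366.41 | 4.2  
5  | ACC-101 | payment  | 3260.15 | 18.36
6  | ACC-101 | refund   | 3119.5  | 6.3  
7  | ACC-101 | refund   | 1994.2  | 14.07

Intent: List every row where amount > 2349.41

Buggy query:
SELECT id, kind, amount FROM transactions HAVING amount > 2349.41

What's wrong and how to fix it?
Bug: This is a non-aggregate query (no GROUP BY, no aggregates), so in SQLite the HAVING clause is invalid here; a row-level condition belongs in WHERE

Fix: Use WHERE for row-level filtering

Corrected query:
SELECT id, kind, amount FROM transactions WHERE amount > 2349.41

Result:
id | kind     | amount 
---+----------+--------
3  | interest | 4968.23
4  | transfer | 2366.41
5  | payment  | 3260.15
6  | refund   | 3119.5 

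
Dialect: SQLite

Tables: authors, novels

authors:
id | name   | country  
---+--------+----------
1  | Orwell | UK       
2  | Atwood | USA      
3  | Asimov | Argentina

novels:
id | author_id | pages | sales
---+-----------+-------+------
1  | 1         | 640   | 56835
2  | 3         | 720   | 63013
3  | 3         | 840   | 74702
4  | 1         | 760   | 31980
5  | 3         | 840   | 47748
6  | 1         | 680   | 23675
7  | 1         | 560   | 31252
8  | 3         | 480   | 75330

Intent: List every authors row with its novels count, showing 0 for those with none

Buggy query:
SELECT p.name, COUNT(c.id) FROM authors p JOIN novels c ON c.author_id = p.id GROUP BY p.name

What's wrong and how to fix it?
Bug: INNER JOIN drops authors rows that have no matching novels rows

Fix: Switch to LEFT JOIN to retain unmatched parent rows

Corrected query:
SELECT p.name, COUNT(c.id) FROM authors p LEFT JOIN novels c ON c.author_id = p.id GROUP BY p.name

Result:
name   | COUNT(c.id)
-------+------------
Asimov | 4          
Atwood | 0          
Orwell | 4          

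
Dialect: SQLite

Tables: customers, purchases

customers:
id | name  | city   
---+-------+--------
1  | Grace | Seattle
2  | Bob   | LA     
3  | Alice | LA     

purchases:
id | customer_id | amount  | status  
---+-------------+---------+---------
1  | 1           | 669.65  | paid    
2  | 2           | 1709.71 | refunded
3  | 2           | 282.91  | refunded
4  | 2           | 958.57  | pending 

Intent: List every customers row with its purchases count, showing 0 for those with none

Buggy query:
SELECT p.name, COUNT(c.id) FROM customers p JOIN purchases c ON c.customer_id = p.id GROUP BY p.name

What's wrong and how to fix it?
Bug: An inner join excludes parents with zero children

Fix: Use LEFT JOIN so parents without children still appear (COUNT(c.id) gives 0)

Corrected query:
SELECT p.name, COUNT(c.id) FROM customers p LEFT JOIN purchases c ON c.customer_id = p.id GROUP BY p.name

Result:
name  | COUNT(c.id)
------+------------
Alice | 0          
Bob   | 3          
Grace | 1          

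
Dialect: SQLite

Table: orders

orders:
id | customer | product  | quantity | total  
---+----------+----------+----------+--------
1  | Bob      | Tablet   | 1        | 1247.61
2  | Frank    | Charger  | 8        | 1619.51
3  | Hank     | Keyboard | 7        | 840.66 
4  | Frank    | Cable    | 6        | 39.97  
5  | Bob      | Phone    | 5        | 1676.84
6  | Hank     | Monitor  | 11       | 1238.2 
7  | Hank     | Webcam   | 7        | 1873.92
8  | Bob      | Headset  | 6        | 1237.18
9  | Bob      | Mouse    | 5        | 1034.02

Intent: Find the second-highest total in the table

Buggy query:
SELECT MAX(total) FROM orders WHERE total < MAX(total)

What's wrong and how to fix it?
Bug: MAX(total) on the right of the comparison is an aggregate-in-WHERE error

Fix: Put the inner MAX in a scalar subquery

Corrected query:
SELECT MAX(total) FROM orders WHERE total < (SELECT MAX(total) FROM orders)

Result:
MAX(total)
----------
1676.84   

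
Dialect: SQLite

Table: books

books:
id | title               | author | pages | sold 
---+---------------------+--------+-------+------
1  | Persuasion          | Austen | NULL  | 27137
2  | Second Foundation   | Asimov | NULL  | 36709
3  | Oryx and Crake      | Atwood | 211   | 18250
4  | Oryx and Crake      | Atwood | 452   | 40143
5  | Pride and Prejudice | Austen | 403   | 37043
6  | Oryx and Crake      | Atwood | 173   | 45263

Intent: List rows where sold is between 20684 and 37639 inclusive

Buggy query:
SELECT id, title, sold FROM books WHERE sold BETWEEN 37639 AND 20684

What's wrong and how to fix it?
Bug: BETWEEN expects the lower bound first; with 37639 AND 20684 the range is empty

Fix: Swap the bounds so the smaller value comes first

Corrected query:
SELECT id, title, sold FROM books WHERE sold BETWEEN 20684 AND 37639

Result:
id | title               | sold 
---+---------------------+------
1  | Persuasion          | 27137
2  | Second Foundation   | 36709
5  | Pride and Prejudice | 37043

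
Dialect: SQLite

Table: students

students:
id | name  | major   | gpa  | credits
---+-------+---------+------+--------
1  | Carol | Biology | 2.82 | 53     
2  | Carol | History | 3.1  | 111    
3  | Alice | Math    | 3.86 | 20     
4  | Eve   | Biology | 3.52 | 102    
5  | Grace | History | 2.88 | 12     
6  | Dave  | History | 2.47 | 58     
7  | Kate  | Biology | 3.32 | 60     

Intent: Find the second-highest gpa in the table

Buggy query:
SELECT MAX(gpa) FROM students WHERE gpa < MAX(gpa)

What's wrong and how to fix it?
Bug: MAX(gpa) on the right of the comparison is an aggregate-in-WHERE error

Fix: Compute the overall MAX in a subquery, then take MAX of rows below it

Corrected query:
SELECT MAX(gpa) FROM students WHERE gpa < (SELECT MAX(gpa) FROM students)

Result:
MAX(gpa)
--------
3.52    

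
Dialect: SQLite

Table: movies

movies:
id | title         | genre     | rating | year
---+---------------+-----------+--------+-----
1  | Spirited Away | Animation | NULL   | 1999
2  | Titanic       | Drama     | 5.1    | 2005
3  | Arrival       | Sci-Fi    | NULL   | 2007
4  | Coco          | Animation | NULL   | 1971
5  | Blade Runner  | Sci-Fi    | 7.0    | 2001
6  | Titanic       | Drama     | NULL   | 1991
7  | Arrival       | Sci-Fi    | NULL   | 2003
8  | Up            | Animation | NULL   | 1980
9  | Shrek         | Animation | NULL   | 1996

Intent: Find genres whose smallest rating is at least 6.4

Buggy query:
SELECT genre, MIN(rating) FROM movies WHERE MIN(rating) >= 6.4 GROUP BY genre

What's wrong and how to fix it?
Bug: MIN() in WHERE is a misuse of aggregate

Fix: Use HAVING for the per-group MIN condition

Corrected query:
SELECT genre, MIN(rating) FROM movies GROUP BY genre HAVING MIN(rating) >= 6.4

Result:
genre  | MIN(rating)
-------+------------
Sci-Fi | 7          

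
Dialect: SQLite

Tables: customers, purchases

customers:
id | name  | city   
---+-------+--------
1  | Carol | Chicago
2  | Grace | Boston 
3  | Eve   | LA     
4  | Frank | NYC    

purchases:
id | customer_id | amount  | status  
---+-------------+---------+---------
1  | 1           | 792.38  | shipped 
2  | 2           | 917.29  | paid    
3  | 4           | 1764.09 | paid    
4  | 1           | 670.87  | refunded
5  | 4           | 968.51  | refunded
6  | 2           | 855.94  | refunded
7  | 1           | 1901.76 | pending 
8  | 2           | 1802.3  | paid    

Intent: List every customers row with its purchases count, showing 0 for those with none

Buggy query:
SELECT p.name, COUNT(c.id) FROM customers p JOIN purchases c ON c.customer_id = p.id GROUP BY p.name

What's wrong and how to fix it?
Bug: INNER JOIN drops customers rows that have no matching purchases rows

Fix: Switch to LEFT JOIN to retain unmatched parent rows

Corrected query:
SELECT p.name, COUNT(c.id) FROM customers p LEFT JOIN purchases c ON c.customer_id = p.id GROUP BY p.name

Result:
name  | COUNT(c.id)
------+------------
Carol | 3          
Eve   | 0          
Frank | 2          
Grace | 3          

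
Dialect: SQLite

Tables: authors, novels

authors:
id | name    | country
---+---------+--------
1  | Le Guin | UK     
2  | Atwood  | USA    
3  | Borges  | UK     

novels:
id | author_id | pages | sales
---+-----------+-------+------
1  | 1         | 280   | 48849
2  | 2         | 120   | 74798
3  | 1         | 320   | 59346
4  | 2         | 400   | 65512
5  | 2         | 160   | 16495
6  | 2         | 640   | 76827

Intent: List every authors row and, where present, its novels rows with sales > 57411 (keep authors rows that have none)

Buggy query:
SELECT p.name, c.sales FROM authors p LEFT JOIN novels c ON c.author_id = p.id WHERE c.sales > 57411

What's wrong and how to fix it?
Bug: A WHERE condition on the right-hand table after LEFT JOIN drops unmatched parents

Fix: Put 'c.sales > 57411' in the JOIN's ON clause instead of WHERE

Corrected query:
SELECT p.name, c.sales FROM authors p LEFT JOIN novels c ON c.author_id = p.id AND c.sales > 57411

Result:
name    | sales
--------+------
Le Guin | 59346
Atwood  | 65512
Atwood  | 74798
Atwood  | 76827
Borges  | NULL 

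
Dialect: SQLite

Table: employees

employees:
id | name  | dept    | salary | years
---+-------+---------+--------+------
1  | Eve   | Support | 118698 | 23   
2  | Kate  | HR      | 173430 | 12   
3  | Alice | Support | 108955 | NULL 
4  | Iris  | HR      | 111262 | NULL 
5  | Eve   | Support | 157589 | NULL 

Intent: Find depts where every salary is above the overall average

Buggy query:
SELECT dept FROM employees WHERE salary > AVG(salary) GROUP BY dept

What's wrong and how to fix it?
Bug: AVG() is an aggregate; it can't sit directly in WHERE

Fix: Compute the overall average in a scalar subquery and compare each group's MIN against it in HAVING

Corrected query:
SELECT dept FROM employees GROUP BY dept HAVING MIN(salary) > (SELECT AVG(salary) FROM employees)

Result:
(no rows)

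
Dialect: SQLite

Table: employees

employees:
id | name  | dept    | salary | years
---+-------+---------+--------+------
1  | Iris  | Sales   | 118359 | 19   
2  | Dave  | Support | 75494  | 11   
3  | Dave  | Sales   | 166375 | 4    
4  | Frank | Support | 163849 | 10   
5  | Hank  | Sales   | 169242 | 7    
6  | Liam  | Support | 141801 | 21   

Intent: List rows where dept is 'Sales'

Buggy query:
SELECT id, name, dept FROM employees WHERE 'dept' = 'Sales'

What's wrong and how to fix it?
Bug: 'dept' in single quotes is a string literal, not the column; the comparison is literal-vs-literal and never true

Fix: Reference the column as dept without single quotes

Corrected query:
SELECT id, name, dept FROM employees WHERE dept = 'Sales'

Result:
id | name | dept 
---+------+------
1  | Iris | Sales
3  | Dave | Sales
5  | Hank | Sales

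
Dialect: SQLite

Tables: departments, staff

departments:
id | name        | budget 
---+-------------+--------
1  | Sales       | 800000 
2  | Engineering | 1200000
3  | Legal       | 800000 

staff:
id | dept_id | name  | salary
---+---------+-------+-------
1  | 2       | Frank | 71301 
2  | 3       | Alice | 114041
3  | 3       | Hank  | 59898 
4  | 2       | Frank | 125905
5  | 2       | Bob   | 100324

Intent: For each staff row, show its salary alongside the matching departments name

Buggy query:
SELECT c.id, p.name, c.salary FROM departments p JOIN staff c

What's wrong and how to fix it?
Bug: JOIN with no ON clause produces a cartesian product; every staff row pairs with every departments row

Fix: Add ON c.dept_id = p.id to the JOIN

Corrected query:
SELECT c.id, p.name, c.salary FROM departments p JOIN staff c ON c.dept_id = p.id

Result:
id | name        | salary
---+-------------+-------
1  | Engineering | 71301 
2  | Legal       | 114041
3  | Legal       | 59898 
4  | Engineering | 125905
5  | Engineering | 100324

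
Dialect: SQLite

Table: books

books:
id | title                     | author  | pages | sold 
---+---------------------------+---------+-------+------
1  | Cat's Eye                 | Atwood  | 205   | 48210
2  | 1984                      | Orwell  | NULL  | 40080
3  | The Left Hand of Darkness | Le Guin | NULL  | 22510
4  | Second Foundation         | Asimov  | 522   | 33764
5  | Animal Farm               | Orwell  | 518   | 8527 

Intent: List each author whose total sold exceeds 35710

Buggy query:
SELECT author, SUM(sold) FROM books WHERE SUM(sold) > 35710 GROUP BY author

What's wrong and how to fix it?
Bug: Aggregate functions cannot appear in a WHERE clause

Fix: Use HAVING (which filters groups after aggregation) instead of WHERE

Corrected query:
SELECT author, SUM(sold) FROM books GROUP BY author HAVING SUM(sold) > 35710

Result:
author | SUM(sold)
-------+----------
Atwood | 48210    
Orwell | 48607    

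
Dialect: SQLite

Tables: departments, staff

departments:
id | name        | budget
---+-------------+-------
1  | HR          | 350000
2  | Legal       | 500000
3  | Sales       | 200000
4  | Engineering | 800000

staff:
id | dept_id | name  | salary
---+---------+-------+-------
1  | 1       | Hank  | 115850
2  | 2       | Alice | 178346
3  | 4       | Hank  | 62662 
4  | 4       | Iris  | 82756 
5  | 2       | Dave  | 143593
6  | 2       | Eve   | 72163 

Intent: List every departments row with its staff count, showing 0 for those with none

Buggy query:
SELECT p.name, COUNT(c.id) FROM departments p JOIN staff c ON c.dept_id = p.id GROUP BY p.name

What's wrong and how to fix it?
Bug: An inner join excludes parents with zero children

Fix: Use LEFT JOIN so parents without children still appear (COUNT(c.id) gives 0)

Corrected query:
SELECT p.name, COUNT(c.id) FROM departments p LEFT JOIN staff c ON c.dept_id = p.id GROUP BY p.name

Result:
name        | COUNT(c.id)
------------+------------
Engineering | 2          
HR          | 1          
Legal       | 3          
Sales       | 0          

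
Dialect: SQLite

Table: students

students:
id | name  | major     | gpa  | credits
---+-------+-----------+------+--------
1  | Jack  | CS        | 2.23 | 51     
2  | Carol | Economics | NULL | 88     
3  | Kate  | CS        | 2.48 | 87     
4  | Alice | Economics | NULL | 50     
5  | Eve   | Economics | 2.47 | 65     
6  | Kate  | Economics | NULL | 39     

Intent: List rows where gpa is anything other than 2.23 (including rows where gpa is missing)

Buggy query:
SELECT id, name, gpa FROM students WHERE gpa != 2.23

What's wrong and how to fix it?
Bug: 'gpa != 2.23' is unknown when gpa is NULL, so NULL rows are silently excluded

Fix: Add an explicit OR gpa IS NULL to include the missing-value rows

Corrected query:
SELECT id, name, gpa FROM students WHERE gpa != 2.23 OR gpa IS NULL

Result:
id | name  | gpa 
---+-------+-----
2  | Carol | NULL
3  | Kate  | 2.48
4  | Alice | NULL
5  | Eve   | 2.47
6  | Kate  | NULL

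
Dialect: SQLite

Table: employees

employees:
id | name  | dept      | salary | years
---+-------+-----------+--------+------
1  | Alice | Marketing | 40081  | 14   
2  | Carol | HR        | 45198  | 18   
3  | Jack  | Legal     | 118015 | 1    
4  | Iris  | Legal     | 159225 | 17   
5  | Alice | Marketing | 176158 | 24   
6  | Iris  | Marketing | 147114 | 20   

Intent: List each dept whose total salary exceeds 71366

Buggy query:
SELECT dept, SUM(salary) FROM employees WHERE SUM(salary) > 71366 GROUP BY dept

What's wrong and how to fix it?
Bug: SUM(salary) is an aggregate, but WHERE filters rows before aggregation

Fix: Use HAVING (which filters groups after aggregation) instead of WHERE

Corrected query:
SELECT dept, SUM(salary) FROM employees GROUP BY dept HAVING SUM(salary) > 71366

Result:
dept      | SUM(salary)
----------+------------
Legal     | 277240     
Marketing | 363353     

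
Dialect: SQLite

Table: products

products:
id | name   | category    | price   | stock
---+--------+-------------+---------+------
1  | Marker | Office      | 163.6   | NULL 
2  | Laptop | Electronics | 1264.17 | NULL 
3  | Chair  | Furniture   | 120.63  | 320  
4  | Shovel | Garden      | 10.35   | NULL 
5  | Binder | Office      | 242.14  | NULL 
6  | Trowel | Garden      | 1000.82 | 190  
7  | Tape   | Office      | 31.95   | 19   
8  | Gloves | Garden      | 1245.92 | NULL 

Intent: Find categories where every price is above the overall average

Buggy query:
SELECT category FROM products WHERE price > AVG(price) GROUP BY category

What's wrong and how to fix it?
Bug: AVG() is an aggregate; it can't sit directly in WHERE

Fix: Compute the overall average in a scalar subquery and compare each group's MIN against it in HAVING

Corrected query:
SELECT category FROM products GROUP BY category HAVING MIN(price) > (SELECT AVG(price) FROM products)

Result:
category   
-----------
Electronics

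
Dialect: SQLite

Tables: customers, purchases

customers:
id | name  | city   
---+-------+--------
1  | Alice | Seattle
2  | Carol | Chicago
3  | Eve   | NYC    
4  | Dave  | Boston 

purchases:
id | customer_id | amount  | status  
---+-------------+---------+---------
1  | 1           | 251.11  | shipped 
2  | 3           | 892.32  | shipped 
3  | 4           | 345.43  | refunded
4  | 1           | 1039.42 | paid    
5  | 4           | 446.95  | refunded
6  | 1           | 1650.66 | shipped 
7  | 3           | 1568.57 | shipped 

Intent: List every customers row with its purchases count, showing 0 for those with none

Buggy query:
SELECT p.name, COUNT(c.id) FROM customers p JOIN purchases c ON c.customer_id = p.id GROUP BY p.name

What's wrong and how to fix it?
Bug: INNER JOIN drops customers rows that have no matching purchases rows

Fix: Use LEFT JOIN so parents without children still appear (COUNT(c.id) gives 0)

Corrected query:
SELECT p.name, COUNT(c.id) FROM customers p LEFT JOIN purchases c ON c.customer_id = p.id GROUP BY p.name

Result:
name  | COUNT(c.id)
------+------------
Alice | 3          
Carol | 0          
Dave  | 2          
Eve   | 2          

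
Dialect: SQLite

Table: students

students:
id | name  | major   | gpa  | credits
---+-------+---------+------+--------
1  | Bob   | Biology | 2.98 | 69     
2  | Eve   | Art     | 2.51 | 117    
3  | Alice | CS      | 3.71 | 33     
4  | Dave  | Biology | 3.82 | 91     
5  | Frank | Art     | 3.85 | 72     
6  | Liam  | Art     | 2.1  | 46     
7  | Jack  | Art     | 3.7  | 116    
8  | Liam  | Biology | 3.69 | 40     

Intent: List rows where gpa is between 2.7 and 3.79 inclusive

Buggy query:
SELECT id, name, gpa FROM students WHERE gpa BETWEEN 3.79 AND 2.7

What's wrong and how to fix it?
Bug: BETWEEN expects the lower bound first; with 3.79 AND 2.7 the range is empty

Fix: Write BETWEEN 2.7 AND 3.79

Corrected query:
SELECT id, name, gpa FROM students WHERE gpa BETWEEN 2.7 AND 3.79

Result:
id | name  | gpa 
---+-------+-----
1  | Bob   | 2.98
3  | Alice | 3.71
7  | Jack  | 3.7 
8  | Liam  | 3.69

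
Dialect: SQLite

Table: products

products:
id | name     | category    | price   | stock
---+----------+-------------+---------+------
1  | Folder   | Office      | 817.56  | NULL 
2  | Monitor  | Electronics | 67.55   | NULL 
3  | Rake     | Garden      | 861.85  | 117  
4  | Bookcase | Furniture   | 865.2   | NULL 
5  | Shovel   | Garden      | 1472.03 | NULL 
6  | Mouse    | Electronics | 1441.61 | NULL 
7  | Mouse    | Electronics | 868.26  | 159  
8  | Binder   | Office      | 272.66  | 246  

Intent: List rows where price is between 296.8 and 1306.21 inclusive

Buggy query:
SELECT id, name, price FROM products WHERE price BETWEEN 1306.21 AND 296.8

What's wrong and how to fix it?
Bug: BETWEEN expects the lower bound first; with 1306.21 AND 296.8 the range is empty

Fix: Swap the bounds so the smaller value comes first

Corrected query:
SELECT id, name, price FROM products WHERE price BETWEEN 296.8 AND 1306.21

Result:
id | name     | price 
---+----------+-------
1  | Folder   | 817.56
3  | Rake     | 861.85
4  | Bookcase | 865.2 
7  | Mouse    | 868.26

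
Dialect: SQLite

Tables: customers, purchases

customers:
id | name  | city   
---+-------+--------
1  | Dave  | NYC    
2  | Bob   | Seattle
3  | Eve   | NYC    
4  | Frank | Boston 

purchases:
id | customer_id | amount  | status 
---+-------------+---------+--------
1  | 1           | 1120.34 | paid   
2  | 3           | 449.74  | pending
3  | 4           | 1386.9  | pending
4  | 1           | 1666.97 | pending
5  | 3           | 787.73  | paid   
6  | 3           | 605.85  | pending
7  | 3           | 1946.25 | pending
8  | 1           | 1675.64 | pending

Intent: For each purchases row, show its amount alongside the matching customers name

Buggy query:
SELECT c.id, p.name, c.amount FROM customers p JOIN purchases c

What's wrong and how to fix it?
Bug: JOIN with no ON clause produces a cartesian product; every purchases row pairs with every customers row

Fix: Add ON c.customer_id = p.id to the JOIN

Corrected query:
SELECT c.id, p.name, c.amount FROM customers p JOIN purchases c ON c.customer_id = p.id

Result:
id | name  | amount 
---+-------+--------
1  | Dave  | 1120.34
2  | Eve   | 449.74 
3  | Frank | 1386.9 
4  | Dave  | 1666.97
5  | Eve   | 787.73 
6  | Eve   | 605.85 
7  | Eve   | 1946.25
8  | Dave  | 1675.64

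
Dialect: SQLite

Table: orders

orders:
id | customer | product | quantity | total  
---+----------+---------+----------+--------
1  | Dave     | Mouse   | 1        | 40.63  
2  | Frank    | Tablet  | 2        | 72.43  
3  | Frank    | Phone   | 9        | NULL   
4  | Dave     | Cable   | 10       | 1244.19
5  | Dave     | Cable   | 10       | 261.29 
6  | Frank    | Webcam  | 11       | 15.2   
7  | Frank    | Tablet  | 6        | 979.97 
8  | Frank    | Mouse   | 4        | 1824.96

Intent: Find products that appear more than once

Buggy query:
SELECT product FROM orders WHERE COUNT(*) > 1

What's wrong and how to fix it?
Bug: COUNT(*) is an aggregate and cannot be used in WHERE

Fix: GROUP BY product, then filter groups with HAVING COUNT(*) > 1

Corrected query:
SELECT product FROM orders GROUP BY product HAVING COUNT(*) > 1

Result:
product
-------
Cable  
Mouse  
Tablet 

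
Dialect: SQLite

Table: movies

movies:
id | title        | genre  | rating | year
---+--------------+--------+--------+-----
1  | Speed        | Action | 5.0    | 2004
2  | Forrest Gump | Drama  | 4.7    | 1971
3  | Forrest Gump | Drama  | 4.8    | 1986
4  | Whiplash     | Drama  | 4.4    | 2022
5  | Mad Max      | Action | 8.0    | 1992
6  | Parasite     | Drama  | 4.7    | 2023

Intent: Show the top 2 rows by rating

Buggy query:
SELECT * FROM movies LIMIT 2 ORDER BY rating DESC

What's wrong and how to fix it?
Bug: LIMIT must come after ORDER BY

Fix: Sort with ORDER BY, then apply LIMIT

Corrected query:
SELECT * FROM movies ORDER BY rating DESC LIMIT 2

Result:
id | title   | genre  | rating | year
---+---------+--------+--------+-----
5  | Mad Max | Action | 8      | 1992
1  | Speed   | Action | 5      | 2004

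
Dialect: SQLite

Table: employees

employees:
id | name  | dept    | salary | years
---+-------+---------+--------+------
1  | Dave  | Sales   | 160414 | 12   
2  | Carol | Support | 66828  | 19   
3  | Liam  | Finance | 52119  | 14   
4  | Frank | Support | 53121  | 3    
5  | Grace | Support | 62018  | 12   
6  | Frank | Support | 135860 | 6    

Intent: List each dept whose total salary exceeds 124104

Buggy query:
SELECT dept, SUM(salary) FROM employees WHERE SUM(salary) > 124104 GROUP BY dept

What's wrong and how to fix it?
Bug: SUM(salary) is an aggregate, but WHERE filters rows before aggregation

Fix: Move the aggregate condition to a HAVING clause

Corrected query:
SELECT dept, SUM(salary) FROM employees GROUP BY dept HAVING SUM(salary) > 124104

Result:
dept    | SUM(salary)
--------+------------
Sales   | 160414     
Support | 317827     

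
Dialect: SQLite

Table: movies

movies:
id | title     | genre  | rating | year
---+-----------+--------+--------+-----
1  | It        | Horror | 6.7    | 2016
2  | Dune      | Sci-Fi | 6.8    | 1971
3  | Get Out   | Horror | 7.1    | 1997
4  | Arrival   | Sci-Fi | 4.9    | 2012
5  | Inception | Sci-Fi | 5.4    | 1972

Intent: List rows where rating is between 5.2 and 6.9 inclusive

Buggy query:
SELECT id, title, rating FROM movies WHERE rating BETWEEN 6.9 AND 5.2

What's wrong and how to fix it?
Bug: BETWEEN expects the lower bound first; with 6.9 AND 5.2 the range is empty

Fix: Write BETWEEN 5.2 AND 6.9

Corrected query:
SELECT id, title, rating FROM movies WHERE rating BETWEEN 5.2 AND 6.9

Result:
id | title     | rating
---+-----------+-------
1  | It        | 6.7   
2  | Dune      | 6.8   
5  | Inception | 5.4   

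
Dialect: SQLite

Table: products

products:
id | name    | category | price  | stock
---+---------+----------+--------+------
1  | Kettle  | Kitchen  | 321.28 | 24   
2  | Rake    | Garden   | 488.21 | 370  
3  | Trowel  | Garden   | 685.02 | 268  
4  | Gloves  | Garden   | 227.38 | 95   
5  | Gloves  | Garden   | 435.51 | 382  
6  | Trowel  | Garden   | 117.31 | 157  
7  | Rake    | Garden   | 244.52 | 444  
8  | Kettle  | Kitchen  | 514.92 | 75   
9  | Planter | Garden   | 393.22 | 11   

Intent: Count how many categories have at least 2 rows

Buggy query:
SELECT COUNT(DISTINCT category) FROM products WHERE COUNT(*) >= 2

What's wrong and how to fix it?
Bug: WHERE filters individual rows, not groups, so a group-level COUNT is invalid there

Fix: Group first with HAVING COUNT(*) >= 2, then COUNT the resulting groups

Corrected query:
SELECT COUNT(*) FROM (SELECT category FROM products GROUP BY category HAVING COUNT(*) >= 2)

Result:
COUNT(*)
--------
2       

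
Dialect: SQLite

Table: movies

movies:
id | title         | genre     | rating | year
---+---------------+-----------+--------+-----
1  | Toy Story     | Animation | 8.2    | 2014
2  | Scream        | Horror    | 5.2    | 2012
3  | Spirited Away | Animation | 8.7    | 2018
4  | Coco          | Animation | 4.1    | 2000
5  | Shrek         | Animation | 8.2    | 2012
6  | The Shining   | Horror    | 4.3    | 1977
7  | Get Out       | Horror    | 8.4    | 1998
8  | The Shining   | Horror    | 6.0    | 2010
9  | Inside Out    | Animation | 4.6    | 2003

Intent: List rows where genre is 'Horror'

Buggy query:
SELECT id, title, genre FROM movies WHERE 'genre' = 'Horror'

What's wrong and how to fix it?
Bug: 'genre' in single quotes is a string literal, not the column; the comparison is literal-vs-literal and never true

Fix: Reference the column as genre without single quotes

Corrected query:
SELECT id, title, genre FROM movies WHERE genre = 'Horror'

Result:
id | title       | genre 
---+-------------+-------
2  | Scream      | Horror
6  | The Shining | Horror
7  | Get Out     | Horror
8  | The Shining | Horror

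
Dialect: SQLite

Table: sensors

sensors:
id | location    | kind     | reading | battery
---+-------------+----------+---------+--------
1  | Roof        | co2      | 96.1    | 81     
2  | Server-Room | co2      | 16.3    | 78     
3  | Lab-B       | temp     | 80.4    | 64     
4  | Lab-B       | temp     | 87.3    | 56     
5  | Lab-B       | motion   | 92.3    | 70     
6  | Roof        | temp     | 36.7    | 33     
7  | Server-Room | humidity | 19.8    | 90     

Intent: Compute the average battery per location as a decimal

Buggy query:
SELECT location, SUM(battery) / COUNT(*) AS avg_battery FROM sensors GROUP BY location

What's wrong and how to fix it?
Bug: Both operands are integers, so '/' performs integer division and truncates

Fix: Multiply by 1.0 (or CAST to REAL) to force floating-point division

Corrected query:
SELECT location, SUM(battery) * 1.0 / COUNT(*) AS avg_battery FROM sensors GROUP BY location

Result:
location    | avg_battery
------------+------------
Lab-B       | 63.333333  
Roof        | 57         
Server-Room | 84         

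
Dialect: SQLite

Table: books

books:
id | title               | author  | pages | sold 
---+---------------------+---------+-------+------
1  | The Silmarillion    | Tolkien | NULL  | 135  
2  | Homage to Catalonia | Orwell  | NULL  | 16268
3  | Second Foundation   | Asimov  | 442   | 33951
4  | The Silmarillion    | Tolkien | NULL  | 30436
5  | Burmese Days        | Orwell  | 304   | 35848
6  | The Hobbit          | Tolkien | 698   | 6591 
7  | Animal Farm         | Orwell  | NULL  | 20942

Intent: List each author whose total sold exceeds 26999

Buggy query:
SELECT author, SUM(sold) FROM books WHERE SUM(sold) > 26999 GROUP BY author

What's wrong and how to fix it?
Bug: Aggregate functions cannot appear in a WHERE clause

Fix: Use HAVING (which filters groups after aggregation) instead of WHERE

Corrected query:
SELECT author, SUM(sold) FROM books GROUP BY author HAVING SUM(sold) > 26999

Result:
author  | SUM(sold)
--------+----------
Asimov  | 33951    
Orwell  | 73058    
Tolkien | 37162    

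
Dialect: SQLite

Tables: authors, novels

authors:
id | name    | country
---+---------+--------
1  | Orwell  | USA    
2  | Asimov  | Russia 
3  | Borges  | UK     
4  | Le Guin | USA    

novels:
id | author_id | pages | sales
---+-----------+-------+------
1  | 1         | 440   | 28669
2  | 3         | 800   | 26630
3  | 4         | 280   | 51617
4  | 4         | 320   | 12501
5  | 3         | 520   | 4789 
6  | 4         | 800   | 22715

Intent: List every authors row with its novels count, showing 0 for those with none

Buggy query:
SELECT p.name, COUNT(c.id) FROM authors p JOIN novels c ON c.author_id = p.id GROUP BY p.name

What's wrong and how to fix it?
Bug: INNER JOIN drops authors rows that have no matching novels rows

Fix: Use LEFT JOIN so parents without children still appear (COUNT(c.id) gives 0)

Corrected query:
SELECT p.name, COUNT(c.id) FROM authors p LEFT JOIN novels c ON c.author_id = p.id GROUP BY p.name

Result:
name    | COUNT(c.id)
--------+------------
Asimov  | 0          
Borges  | 2          
Le Guin | 3          
Orwell  | 1          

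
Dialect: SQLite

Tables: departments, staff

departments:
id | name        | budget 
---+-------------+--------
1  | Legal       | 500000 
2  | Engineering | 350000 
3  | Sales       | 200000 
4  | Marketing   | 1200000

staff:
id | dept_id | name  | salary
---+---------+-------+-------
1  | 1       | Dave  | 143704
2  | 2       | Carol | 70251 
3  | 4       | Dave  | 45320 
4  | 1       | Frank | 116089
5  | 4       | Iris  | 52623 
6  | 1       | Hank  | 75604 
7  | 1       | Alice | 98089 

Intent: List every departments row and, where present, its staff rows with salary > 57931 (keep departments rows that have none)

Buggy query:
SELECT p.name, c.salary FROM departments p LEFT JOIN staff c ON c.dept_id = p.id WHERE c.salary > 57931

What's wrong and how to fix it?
Bug: A WHERE condition on the right-hand table after LEFT JOIN drops unmatched parents

Fix: Move the right-table condition into the ON clause so unmatched parents are kept

Corrected query:
SELECT p.name, c.salary FROM departments p LEFT JOIN staff c ON c.dept_id = p.id AND c.salary > 57931

Result:
name        | salary
------------+-------
Legal       | 75604 
Legal       | 98089 
Legal       | 116089
Legal       | 143704
Engineering | 70251 
Sales       | NULL  
Marketing   | NULL  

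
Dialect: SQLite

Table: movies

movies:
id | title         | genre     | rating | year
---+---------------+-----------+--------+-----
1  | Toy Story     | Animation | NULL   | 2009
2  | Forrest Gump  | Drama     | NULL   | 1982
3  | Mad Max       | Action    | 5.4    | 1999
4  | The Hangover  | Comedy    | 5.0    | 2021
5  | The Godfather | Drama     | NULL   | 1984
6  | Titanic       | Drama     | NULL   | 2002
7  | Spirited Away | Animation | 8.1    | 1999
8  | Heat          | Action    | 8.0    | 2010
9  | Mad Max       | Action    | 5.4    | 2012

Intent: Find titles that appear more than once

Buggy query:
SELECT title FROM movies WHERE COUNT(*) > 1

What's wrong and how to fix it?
Bug: WHERE can't reference COUNT(*); aggregates are computed after WHERE

Fix: GROUP BY title, then filter groups with HAVING COUNT(*) > 1

Corrected query:
SELECT title FROM movies GROUP BY title HAVING COUNT(*) > 1

Result:
title  
-------
Mad Max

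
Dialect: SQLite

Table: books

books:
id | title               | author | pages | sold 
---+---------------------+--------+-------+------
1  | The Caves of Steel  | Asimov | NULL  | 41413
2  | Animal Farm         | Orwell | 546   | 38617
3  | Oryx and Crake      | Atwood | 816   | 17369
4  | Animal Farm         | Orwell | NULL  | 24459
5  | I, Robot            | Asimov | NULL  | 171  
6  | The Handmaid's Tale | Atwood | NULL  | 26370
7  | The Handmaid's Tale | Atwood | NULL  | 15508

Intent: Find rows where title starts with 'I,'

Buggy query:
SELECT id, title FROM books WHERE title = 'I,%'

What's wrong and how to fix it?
Bug: '=' compares the literal string including the % character; pattern matching needs LIKE

Fix: Use LIKE for wildcard pattern matching

Corrected query:
SELECT id, title FROM books WHERE title LIKE 'I,%'

Result:
id | title   
---+---------
5  | I, Robot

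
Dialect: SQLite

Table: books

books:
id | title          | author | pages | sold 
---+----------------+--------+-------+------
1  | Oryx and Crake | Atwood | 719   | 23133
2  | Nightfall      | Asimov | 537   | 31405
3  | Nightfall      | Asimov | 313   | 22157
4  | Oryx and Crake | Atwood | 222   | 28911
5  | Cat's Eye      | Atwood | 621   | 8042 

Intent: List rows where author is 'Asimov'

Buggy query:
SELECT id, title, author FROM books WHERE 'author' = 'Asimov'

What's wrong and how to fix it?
Bug: 'author' in single quotes is a string literal, not the column; the comparison is literal-vs-literal and never true

Fix: Remove the quotes around the column name (or use double quotes for an identifier)

Corrected query:
SELECT id, title, author FROM books WHERE author = 'Asimov'

Result:
id | title     | author
---+-----------+-------
2  | Nightfall | Asimov
3  | Nightfall | Asimov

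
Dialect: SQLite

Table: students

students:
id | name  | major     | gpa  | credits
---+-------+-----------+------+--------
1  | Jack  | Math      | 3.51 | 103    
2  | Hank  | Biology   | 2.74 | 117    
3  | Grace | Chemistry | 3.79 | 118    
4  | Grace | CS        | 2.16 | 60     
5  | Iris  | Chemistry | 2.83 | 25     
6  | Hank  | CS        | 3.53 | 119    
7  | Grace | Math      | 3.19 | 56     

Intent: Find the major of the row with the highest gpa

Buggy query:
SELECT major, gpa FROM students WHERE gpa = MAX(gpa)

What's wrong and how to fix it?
Bug: WHERE is evaluated per row; an aggregate over the whole table isn't defined there

Fix: Wrap MAX in a scalar subquery so WHERE compares against a single value

Corrected query:
SELECT major, gpa FROM students WHERE gpa = (SELECT MAX(gpa) FROM students)

Result:
major     | gpa 
----------+-----
Chemistry | 3.79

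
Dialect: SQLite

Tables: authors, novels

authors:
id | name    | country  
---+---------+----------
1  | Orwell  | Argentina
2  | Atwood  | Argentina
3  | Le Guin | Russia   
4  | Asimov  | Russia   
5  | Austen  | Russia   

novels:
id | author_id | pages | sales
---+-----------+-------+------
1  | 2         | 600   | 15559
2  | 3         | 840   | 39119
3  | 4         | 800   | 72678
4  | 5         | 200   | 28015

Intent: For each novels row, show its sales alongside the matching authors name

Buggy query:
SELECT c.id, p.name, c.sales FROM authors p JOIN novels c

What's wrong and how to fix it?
Bug: Missing join condition: each novels row is matched to all authors rows instead of just its own

Fix: Add ON c.author_id = p.id to the JOIN

Corrected query:
SELECT c.id, p.name, c.sales FROM authors p JOIN novels c ON c.author_id = p.id

Result:
id | name    | sales
---+---------+------
1  | Atwood  | 15559
2  | Le Guin | 39119
3  | Asimov  | 72678
4  | Austen  | 28015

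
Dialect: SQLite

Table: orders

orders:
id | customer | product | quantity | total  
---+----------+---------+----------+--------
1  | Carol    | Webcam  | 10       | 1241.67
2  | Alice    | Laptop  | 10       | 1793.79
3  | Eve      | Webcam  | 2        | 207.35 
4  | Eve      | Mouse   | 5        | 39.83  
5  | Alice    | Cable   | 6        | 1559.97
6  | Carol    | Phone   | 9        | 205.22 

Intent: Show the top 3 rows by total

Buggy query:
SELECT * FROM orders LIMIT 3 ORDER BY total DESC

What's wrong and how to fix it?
Bug: ORDER BY cannot follow LIMIT; LIMIT is the final clause

Fix: Sort with ORDER BY, then apply LIMIT

Corrected query:
SELECT * FROM orders ORDER BY total DESC LIMIT 3

Result:
id | customer | product | quantity | total  
---+----------+---------+----------+--------
2  | Alice    | Laptop  | 10       | 1793.79
5  | Alice    | Cable   | 6        | 1559.97
1  | Carol    | Webcam  | 10       | 1241.67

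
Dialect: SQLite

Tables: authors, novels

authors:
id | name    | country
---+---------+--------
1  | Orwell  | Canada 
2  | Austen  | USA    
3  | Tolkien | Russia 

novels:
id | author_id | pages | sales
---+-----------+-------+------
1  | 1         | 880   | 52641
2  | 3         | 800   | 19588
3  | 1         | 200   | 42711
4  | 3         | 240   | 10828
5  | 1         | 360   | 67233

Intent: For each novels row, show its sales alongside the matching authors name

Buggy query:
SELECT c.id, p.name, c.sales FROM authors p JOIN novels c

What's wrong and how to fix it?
Bug: JOIN with no ON clause produces a cartesian product; every novels row pairs with every authors row

Fix: Add ON c.author_id = p.id to the JOIN

Corrected query:
SELECT c.id, p.name, c.sales FROM authors p JOIN novels c ON c.author_id = p.id

Result:
id | name    | sales
---+---------+------
1  | Orwell  | 52641
2  | Tolkien | 19588
3  | Orwell  | 42711
4  | Tolkien | 10828
5  | Orwell  | 67233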